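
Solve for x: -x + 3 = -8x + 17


Starting with: -x + 3 = -8x + 17
Move all x terms to left: (-1 + 8)x = 17 - 3
Simplify: 7x = 14
Divide both sides by 7: x = 2

x = 2


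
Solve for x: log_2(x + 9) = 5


Convert to exponential form: x + 9 = 2^5 = 32
x = 32 - 9 = 23
Check: log_2(23 + 9) = log_2(32) = log_2(32) = 5 ✓

x = 23


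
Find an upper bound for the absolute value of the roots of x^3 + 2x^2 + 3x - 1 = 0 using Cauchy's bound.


Cauchy's bound: all roots r satisfy |r| <= 1 + max(|a_i/a_n|) for i = 0,...,n-1
where a_n is the leading coefficient.

Coefficients: [1, 2, 3, -1]
Leading coefficient a_n = 1
Ratios |a_i/a_n|: 2, 3, 1
Maximum ratio: 3
Cauchy's bound: |r| <= 1 + 3 = 4

Upper bound = 4


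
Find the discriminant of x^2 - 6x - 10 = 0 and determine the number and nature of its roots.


For ax^2 + bx + c = 0, discriminant D = b^2 - 4ac
Here a = 1, b = -6, c = -10
D = (-6)^2 - 4(1)(-10) = 36 + 40 = 76

D = 76 > 0 but not a perfect square
The equation has 2 distinct real irrational roots.

Discriminant = 76, 2 distinct real irrational roots


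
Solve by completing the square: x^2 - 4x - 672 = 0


Start: x^2 - 4x - 672 = 0
Move constant: x^2 - 4x = 672
Half of -4 is -2, squared is 4
Add 4 to both sides: x^2 - 4x + 4 = 676
(x - 2)^2 = 676
x - 2 = ±26
x = 2 + 26 = 28 or x = 2 - 26 = -24

x = -24, x = 28


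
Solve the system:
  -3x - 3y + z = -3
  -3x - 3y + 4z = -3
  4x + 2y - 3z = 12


Using Cramer's rule. Expand each determinant along the first row.
D  = (-3)*[(-3)*(-3) - 4*2] - (-3)*[(-3)*(-3) - 4*4] + 1*[(-3)*2 - (-3)*4]
  = (-3)*(1) - (-3)*(-7) + 1*(6) = -18
Dx = (-3)*[(-3)*(-3) - 4*2] - (-3)*[(-3)*(-3) - 4*12] + 1*[(-3)*2 - (-3)*12]
  = (-3)*(1) - (-3)*(-39) + 1*(30) = -90
Dy = (-3)*[(-3)*(-3) - 4*12] - (-3)*[(-3)*(-3) - 4*4] + 1*[(-3)*12 - (-3)*4]
  = (-3)*(-39) - (-3)*(-7) + 1*(-24) = 72
Dz = (-3)*[(-3)*12 - (-3)*2] - (-3)*[(-3)*12 - (-3)*4] + (-3)*[(-3)*2 - (-3)*4]
  = (-3)*(-30) - (-3)*(-24) + (-3)*(6) = 0
x = Dx/D = -90/-18 = 5, y = Dy/D = 72/-18 = -4, z = Dz/D = 0/-18 = 0
Check eq1: (-3)(5) + (-3)(-4) + (1)(0) = -3 = -3 ✓
Check eq2: (-3)(5) + (-3)(-4) + (4)(0) = -3 = -3 ✓
Check eq3: (4)(5) + (2)(-4) + (-3)(0) = 12 = 12 ✓

x = 5, y = -4, z = 0


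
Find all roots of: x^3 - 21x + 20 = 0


Let p(x) = x^3 - 21x + 20. By the rational root theorem (leading coefficient 1), any rational root is an integer divisor of 20: try ±1, ±2, ... in turn.
Test x = 1: value = 0 ✓, so (x - 1) is a factor.
Synthetic division by (x - 1): bring down 1; 1(1) + 0 = 1; 1(1) - 21 = -20; (-20)(1) + 20 = 0 → quotient x^2 + x - 20, remainder 0.
Solve the quadratic x^2 + x - 20 = 0: discriminant = 1^2 - 4(1)(-20) = 1 + 80 = 81.
sqrt(81) = 9, so x = (-1 ± 9)/2: x = 4 or x = -5.
Collecting all roots found:

x = -5, x = 1, x = 4


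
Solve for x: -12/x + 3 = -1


Subtract 3 from both sides: -12/x = -4
Multiply both sides by x: -12 = -4 * x
Divide by -4: x = 3

x = 3


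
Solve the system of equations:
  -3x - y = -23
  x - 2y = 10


Using Cramer's rule:
Determinant D = (-3)(-2) - (1)(-1) = 6 + 1 = 7
Dx = (-23)(-2) - (10)(-1) = 46 + 10 = 56
Dy = (-3)(10) - (1)(-23) = -30 + 23 = -7
x = Dx/D = 56/7 = 8
y = Dy/D = -7/7 = -1

x = 8, y = -1


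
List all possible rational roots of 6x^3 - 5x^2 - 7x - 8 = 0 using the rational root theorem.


Rational root theorem: possible roots are ±p/q where:
  p divides the constant term (-8): p ∈ {1, 2, 4, 8}
  q divides the leading coefficient (6): q ∈ {1, 2, 3, 6}

All possible rational roots: -8, -4, -8/3, -2, -4/3, -1, -2/3, -1/2, -1/3, -1/6, 1/6, 1/3, 1/2, 2/3, 1, 4/3, 2, 8/3, 4, 8

-8, -4, -8/3, -2, -4/3, -1, -2/3, -1/2, -1/3, -1/6, 1/6, 1/3, 1/2, 2/3, 1, 4/3, 2, 8/3, 4, 8


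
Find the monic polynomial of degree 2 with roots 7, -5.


A monic polynomial with roots 7, -5 is:
p(x) = (x - 7)(x + 5)
After multiplying by (x - 7): x - 7
After multiplying by (x + 5): x^2 - 2x - 35

x^2 - 2x - 35


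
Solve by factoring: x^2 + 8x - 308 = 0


We need two numbers that multiply to -308 and add to 8.
Those numbers are -14 and 22 (since (-14) * 22 = -308 and (-14) + 22 = 8).
So x^2 + 8x - 308 = (x - 14)(x + 22) = 0
Setting each factor to zero: x = 14 or x = -22

x = -22, x = 14


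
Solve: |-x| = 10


An absolute value equation |expr| = 10 gives two cases:
Case 1: -x = 10
  -x = 10, so x = -10
Case 2: -x = -10
  -x = -10, so x = 10

x = -10, x = 10


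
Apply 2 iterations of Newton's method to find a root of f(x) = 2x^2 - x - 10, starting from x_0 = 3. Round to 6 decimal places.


Newton's method: x_(n+1) = x_n - f(x_n)/f'(x_n)
f(x) = 2x^2 - x - 10
f'(x) = 4x - 1

Iteration 1:
  f(3.000000) = 5.000000
  f'(3.000000) = 11.000000
  x_1 = 3.000000 - (5.000000)/(11.000000) = 2.545455

Iteration 2:
  f(2.545455) = 0.413223
  f'(2.545455) = 9.181818
  x_2 = 2.545455 - (0.413223)/(9.181818) = 2.500450

x_2 = 2.500450


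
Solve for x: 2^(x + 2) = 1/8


Express both sides with the same base.
1/8 = 2^(-3)
Since the bases match, equate exponents: x + 2 = -3
So x = -3 - (2) = -5

x = -5


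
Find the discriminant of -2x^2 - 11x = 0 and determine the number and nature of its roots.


For ax^2 + bx + c = 0, discriminant D = b^2 - 4ac
Here a = -2, b = -11, c = 0
D = (-11)^2 - 4(-2)(0) = 121 - 0 = 121

D = 121 > 0 and is a perfect square (sqrt = 11)
The equation has 2 distinct real rational roots.

Discriminant = 121, 2 distinct real rational roots


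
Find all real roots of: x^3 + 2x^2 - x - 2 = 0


Let p(x) = x^3 + 2x^2 - x - 2. By the rational root theorem (leading coefficient 1), any rational root is an integer divisor of 2: try ±1, ±2, ... in turn.
Test x = 1: value = 0 ✓, so (x - 1) is a factor.
Synthetic division by (x - 1): bring down 1; 1(1) + 2 = 3; 3(1) - 1 = 2; 2(1) - 2 = 0 → quotient x^2 + 3x + 2, remainder 0.
Solve the quadratic x^2 + 3x + 2 = 0: discriminant = 3^2 - 4(1)(2) = 9 - 8 = 1.
sqrt(1) = 1, so x = (-3 ± 1)/2: x = -1 or x = -2.

x = -2, x = -1, x = 1


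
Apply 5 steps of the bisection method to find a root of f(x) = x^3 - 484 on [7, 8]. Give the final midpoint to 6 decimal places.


f(x) = x^3 - 484
f(7) = -141 < 0
f(8) = 28 > 0

Step 1: midpoint = (7.000000 + 8.000000)/2 = 7.500000
  f(7.500000) = -62.125000
  f(mid) < 0, so root is in [7.500000, 8.000000]

Step 2: midpoint = (7.500000 + 8.000000)/2 = 7.750000
  f(7.750000) = -18.515625
  f(mid) < 0, so root is in [7.750000, 8.000000]

Step 3: midpoint = (7.750000 + 8.000000)/2 = 7.875000
  f(7.875000) = 4.373047
  f(mid) > 0, so root is in [7.750000, 7.875000]

Step 4: midpoint = (7.750000 + 7.875000)/2 = 7.812500
  f(7.812500) = -7.162842
  f(mid) < 0, so root is in [7.812500, 7.875000]

Step 5: midpoint = (7.812500 + 7.875000)/2 = 7.843750
  f(7.843750) = -1.417877
  f(mid) < 0, so root is in [7.843750, 7.875000]

midpoint = 7.843750


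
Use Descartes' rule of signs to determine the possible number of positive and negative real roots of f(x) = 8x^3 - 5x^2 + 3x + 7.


Descartes' rule of signs:

For positive roots, count sign changes in f(x) = 8x^3 - 5x^2 + 3x + 7:
Signs of coefficients: +, -, +, +
Number of sign changes: 2
Possible positive real roots: 2, 0

For negative roots, examine f(-x) = -8x^3 - 5x^2 - 3x + 7:
Signs of coefficients: -, -, -, +
Number of sign changes: 1
Possible negative real roots: 1

Positive roots: 2 or 0; Negative roots: 1


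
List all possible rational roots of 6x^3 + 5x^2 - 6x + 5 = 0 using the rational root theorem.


Rational root theorem: possible roots are ±p/q where:
  p divides the constant term (5): p ∈ {1, 5}
  q divides the leading coefficient (6): q ∈ {1, 2, 3, 6}

All possible rational roots: -5, -5/2, -5/3, -1, -5/6, -1/2, -1/3, -1/6, 1/6, 1/3, 1/2, 5/6, 1, 5/3, 5/2, 5

-5, -5/2, -5/3, -1, -5/6, -1/2, -1/3, -1/6, 1/6, 1/3, 1/2, 5/6, 1, 5/3, 5/2, 5


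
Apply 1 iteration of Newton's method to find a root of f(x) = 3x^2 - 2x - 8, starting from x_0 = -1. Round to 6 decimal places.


Newton's method: x_(n+1) = x_n - f(x_n)/f'(x_n)
f(x) = 3x^2 - 2x - 8
f'(x) = 6x - 2

Iteration 1:
  f(-1.000000) = -3.000000
  f'(-1.000000) = -8.000000
  x_1 = -1.000000 - (-3.000000)/(-8.000000) = -1.375000

x_1 = -1.375000


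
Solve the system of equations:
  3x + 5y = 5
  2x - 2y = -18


Using Cramer's rule:
Determinant D = (3)(-2) - (2)(5) = -6 - 10 = -16
Dx = (5)(-2) - (-18)(5) = -10 + 90 = 80
Dy = (3)(-18) - (2)(5) = -54 - 10 = -64
x = Dx/D = 80/-16 = -5
y = Dy/D = -64/-16 = 4

x = -5, y = 4


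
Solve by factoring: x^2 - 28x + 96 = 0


We need two numbers that multiply to 96 and add to -28.
Those numbers are -4 and -24 (since (-4) * (-24) = 96 and (-4) + (-24) = -28).
So x^2 - 28x + 96 = (x - 4)(x - 24) = 0
Setting each factor to zero: x = 4 or x = 24

x = 4, x = 24


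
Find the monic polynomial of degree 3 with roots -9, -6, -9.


A monic polynomial with roots -9, -6, -9 is:
p(x) = (x + 9)(x + 6)(x + 9)
After multiplying by (x + 9): x + 9
After multiplying by (x + 6): x^2 + 15x + 54
After multiplying by (x + 9): x^3 + 24x^2 + 189x + 486

x^3 + 24x^2 + 189x + 486


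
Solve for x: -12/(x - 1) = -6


Multiply both sides by (x - 1): -12 = -6(x - 1)
Distribute: -12 = -6x + 6
-6x = -12 - 6 = -18
x = 3

x = 3


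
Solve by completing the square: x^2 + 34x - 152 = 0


Start: x^2 + 34x - 152 = 0
Move constant: x^2 + 34x = 152
Half of 34 is 17, squared is 289
Add 289 to both sides: x^2 + 34x + 289 = 441
(x + 17)^2 = 441
x + 17 = ±21
x = -17 + 21 = 4 or x = -17 - 21 = -38

x = -38, x = 4


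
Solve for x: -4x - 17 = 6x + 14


Starting with: -4x - 17 = 6x + 14
Move all x terms to left: (-4 - 6)x = 14 + 17
Simplify: -10x = 31
Divide both sides by -10: x = -31/10

x = -31/10


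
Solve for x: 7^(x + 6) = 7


Express both sides with the same base.
7 = 7^1
Since the bases match, equate exponents: x + 6 = 1
So x = 1 - (6) = -5

x = -5


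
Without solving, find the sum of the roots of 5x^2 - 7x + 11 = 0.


By Vieta's formulas for ax^2 + bx + c = 0:
  Sum of roots = -b/a
  Product of roots = c/a

Here a = 5, b = -7, c = 11
Sum = -(-7)/5 = 7/5
Product = 11/5 = 11/5

Sum = 7/5


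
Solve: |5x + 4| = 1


An absolute value equation |expr| = 1 gives two cases:
Case 1: 5x + 4 = 1
  5x = -3, so x = -3/5
Case 2: 5x + 4 = -1
  5x = -5, so x = -1

x = -1, x = -3/5


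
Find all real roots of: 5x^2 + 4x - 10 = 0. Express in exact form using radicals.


Using the quadratic formula: x = (-b ± sqrt(b^2 - 4ac)) / (2a)
Here a = 5, b = 4, c = -10
Discriminant = b^2 - 4ac = 4^2 - 4(5)(-10) = 16 + 200 = 216
Since discriminant = 216 > 0, there are two real roots.
x = (-4 ± 6*sqrt(6)) / 10
Simplifying: x = (-2 ± 3*sqrt(6)) / 5
Numerically: x ≈ 1.0697 or x ≈ -1.8697

x = (-2 + 3*sqrt(6)) / 5 or x = (-2 - 3*sqrt(6)) / 5


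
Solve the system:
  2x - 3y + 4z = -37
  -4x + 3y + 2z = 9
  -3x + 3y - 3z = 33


Using Cramer's rule. Expand each determinant along the first row.
D  = 2*[3*(-3) - 2*3] - (-3)*[(-4)*(-3) - 2*(-3)] + 4*[(-4)*3 - 3*(-3)]
  = 2*(-15) - (-3)*(18) + 4*(-3) = 12
Dx = (-37)*[3*(-3) - 2*3] - (-3)*[9*(-3) - 2*33] + 4*[9*3 - 3*33]
  = (-37)*(-15) - (-3)*(-93) + 4*(-72) = -12
Dy = 2*[9*(-3) - 2*33] - (-37)*[(-4)*(-3) - 2*(-3)] + 4*[(-4)*33 - 9*(-3)]
  = 2*(-93) - (-37)*(18) + 4*(-105) = 60
Dz = 2*[3*33 - 9*3] - (-3)*[(-4)*33 - 9*(-3)] + (-37)*[(-4)*3 - 3*(-3)]
  = 2*(72) - (-3)*(-105) + (-37)*(-3) = -60
x = Dx/D = -12/12 = -1, y = Dy/D = 60/12 = 5, z = Dz/D = -60/12 = -5
Check eq1: (2)(-1) + (-3)(5) + (4)(-5) = -37 = -37 ✓
Check eq2: (-4)(-1) + (3)(5) + (2)(-5) = 9 = 9 ✓
Check eq3: (-3)(-1) + (3)(5) + (-3)(-5) = 33 = 33 ✓

x = -1, y = 5, z = -5


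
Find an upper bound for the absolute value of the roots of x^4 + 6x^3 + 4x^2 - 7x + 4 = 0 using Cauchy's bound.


Cauchy's bound: all roots r satisfy |r| <= 1 + max(|a_i/a_n|) for i = 0,...,n-1
where a_n is the leading coefficient.

Coefficients: [1, 6, 4, -7, 4]
Leading coefficient a_n = 1
Ratios |a_i/a_n|: 6, 4, 7, 4
Maximum ratio: 7
Cauchy's bound: |r| <= 1 + 7 = 8

Upper bound = 8


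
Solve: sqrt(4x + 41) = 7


Square both sides: 4x + 41 = 7^2 = 49
4x = 49 - 41 = 8
x = 2
Check: sqrt(4*2 + 41) = sqrt(49) = 7 ✓

x = 2


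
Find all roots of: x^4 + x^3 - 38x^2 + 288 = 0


Let p(x) = x^4 + x^3 - 38x^2 + 288. By the rational root theorem (leading coefficient 1), any rational root is an integer divisor of 288: try ±1, ±2, ... in turn.
Test x = 1: value = 252 ≠ 0.
Test x = -1: value = 250 ≠ 0.
Test x = 2: value = 160 ≠ 0.
Test x = -2: value = 144 ≠ 0.
Test x = 3: value = 54 ≠ 0.
Test x = -3: value = 0 ✓, so (x + 3) is a factor.
Synthetic division by (x + 3): bring down 1; 1(-3) + 1 = -2; (-2)(-3) - 38 = -32; (-32)(-3) + 0 = 96; 96(-3) + 288 = 0 → quotient x^3 - 2x^2 - 32x + 96, remainder 0.
Continue with the quotient x^3 - 2x^2 - 32x + 96 (candidates must divide 96; re-test x = -3 first in case it repeats).
Test x = -3: value = 147 ≠ 0.
Test x = 4: value = 0 ✓, so (x - 4) is a factor.
Synthetic division by (x - 4): bring down 1; 1(4) - 2 = 2; 2(4) - 32 = -24; (-24)(4) + 96 = 0 → quotient x^2 + 2x - 24, remainder 0.
Solve the quadratic x^2 + 2x - 24 = 0: discriminant = 2^2 - 4(1)(-24) = 4 + 96 = 100.
sqrt(100) = 10, so x = (-2 ± 10)/2: x = 4 or x = -6.
Collecting all roots found:

x = -6, x = -3, x = 4 (multiplicity 2)


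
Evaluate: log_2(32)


We need the exponent such that 2^? = 32
2^5 = 32
Therefore log_2(32) = 5

5


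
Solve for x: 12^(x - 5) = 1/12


Express both sides with the same base.
1/12 = 12^(-1)
Since the bases match, equate exponents: x - 5 = -1
So x = -1 - (-5) = 4

x = 4


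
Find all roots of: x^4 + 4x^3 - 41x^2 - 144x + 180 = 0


Let p(x) = x^4 + 4x^3 - 41x^2 - 144x + 180. By the rational root theorem (leading coefficient 1), any rational root is an integer divisor of 180: try ±1, ±2, ... in turn.
Test x = 1: value = 0 ✓, so (x - 1) is a factor.
Synthetic division by (x - 1): bring down 1; 1(1) + 4 = 5; 5(1) - 41 = -36; (-36)(1) - 144 = -180; (-180)(1) + 180 = 0 → quotient x^3 + 5x^2 - 36x - 180, remainder 0.
Continue with the quotient x^3 + 5x^2 - 36x - 180 (candidates must divide 180; re-test x = 1 first in case it repeats).
Test x = 1: value = -210 ≠ 0.
Test x = -1: value = -140 ≠ 0.
Test x = 2: value = -224 ≠ 0.
Test x = -2: value = -96 ≠ 0.
Test x = 3: value = -216 ≠ 0.
Test x = -3: value = -54 ≠ 0.
Test x = 4: value = -180 ≠ 0.
Test x = -4: value = -20 ≠ 0.
Test x = 5: value = -110 ≠ 0.
Test x = -5: value = 0 ✓, so (x + 5) is a factor.
Synthetic division by (x + 5): bring down 1; 1(-5) + 5 = 0; 0(-5) - 36 = -36; (-36)(-5) - 180 = 0 → quotient x^2 - 36, remainder 0.
Solve the quadratic x^2 - 36 = 0: discriminant = 0^2 - 4(1)(-36) = 0 + 144 = 144.
sqrt(144) = 12, so x = (0 ± 12)/2: x = 6 or x = -6.
Collecting all roots found:

x = -6, x = -5, x = 1, x = 6


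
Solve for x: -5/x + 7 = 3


Subtract 7 from both sides: -5/x = -4
Multiply both sides by x: -5 = -4 * x
Divide by -4: x = 5/4

x = 5/4


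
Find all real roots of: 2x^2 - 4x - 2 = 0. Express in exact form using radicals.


Using the quadratic formula: x = (-b ± sqrt(b^2 - 4ac)) / (2a)
Here a = 2, b = -4, c = -2
Discriminant = b^2 - 4ac = (-4)^2 - 4(2)(-2) = 16 + 16 = 32
Since discriminant = 32 > 0, there are two real roots.
x = (4 ± 4*sqrt(2)) / 4
Simplifying: x = 1 ± sqrt(2)
Numerically: x ≈ 2.4142 or x ≈ -0.4142

x = 1 + sqrt(2) or x = 1 - sqrt(2)


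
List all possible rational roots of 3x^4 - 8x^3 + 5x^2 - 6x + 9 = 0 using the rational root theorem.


Rational root theorem: possible roots are ±p/q where:
  p divides the constant term (9): p ∈ {1, 3, 9}
  q divides the leading coefficient (3): q ∈ {1, 3}

All possible rational roots: -9, -3, -1, -1/3, 1/3, 1, 3, 9

-9, -3, -1, -1/3, 1/3, 1, 3, 9


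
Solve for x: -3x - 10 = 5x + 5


Starting with: -3x - 10 = 5x + 5
Move all x terms to left: (-3 - 5)x = 5 + 10
Simplify: -8x = 15
Divide both sides by -8: x = -15/8

x = -15/8


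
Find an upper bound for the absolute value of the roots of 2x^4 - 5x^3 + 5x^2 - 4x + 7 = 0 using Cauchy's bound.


Cauchy's bound: all roots r satisfy |r| <= 1 + max(|a_i/a_n|) for i = 0,...,n-1
where a_n is the leading coefficient.

Coefficients: [2, -5, 5, -4, 7]
Leading coefficient a_n = 2
Ratios |a_i/a_n|: 5/2, 5/2, 2, 7/2
Maximum ratio: 7/2
Cauchy's bound: |r| <= 1 + 7/2 = 9/2

Upper bound = 9/2


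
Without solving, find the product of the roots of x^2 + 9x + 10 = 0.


By Vieta's formulas for ax^2 + bx + c = 0:
  Sum of roots = -b/a
  Product of roots = c/a

Here a = 1, b = 9, c = 10
Sum = -(9)/1 = -9
Product = 10/1 = 10

Product = 10


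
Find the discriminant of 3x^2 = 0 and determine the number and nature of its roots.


For ax^2 + bx + c = 0, discriminant D = b^2 - 4ac
Here a = 3, b = 0, c = 0
D = (0)^2 - 4(3)(0) = 0 - 0 = 0

D = 0
The equation has exactly 1 real root (a repeated/double root).

Discriminant = 0, 1 repeated real root


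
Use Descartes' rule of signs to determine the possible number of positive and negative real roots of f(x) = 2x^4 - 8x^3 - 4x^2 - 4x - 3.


Descartes' rule of signs:

For positive roots, count sign changes in f(x) = 2x^4 - 8x^3 - 4x^2 - 4x - 3:
Signs of coefficients: +, -, -, -, -
Number of sign changes: 1
Possible positive real roots: 1

For negative roots, examine f(-x) = 2x^4 + 8x^3 - 4x^2 + 4x - 3:
Signs of coefficients: +, +, -, +, -
Number of sign changes: 3
Possible negative real roots: 3, 1

Positive roots: 1; Negative roots: 3 or 1


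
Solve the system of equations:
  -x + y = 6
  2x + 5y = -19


Using Cramer's rule:
Determinant D = (-1)(5) - (2)(1) = -5 - 2 = -7
Dx = (6)(5) - (-19)(1) = 30 + 19 = 49
Dy = (-1)(-19) - (2)(6) = 19 - 12 = 7
x = Dx/D = 49/-7 = -7
y = Dy/D = 7/-7 = -1

x = -7, y = -1


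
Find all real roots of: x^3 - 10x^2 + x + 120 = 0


Let p(x) = x^3 - 10x^2 + x + 120. By the rational root theorem (leading coefficient 1), any rational root is an integer divisor of 120: try ±1, ±2, ... in turn.
Test x = 1: value = 112 ≠ 0.
Test x = -1: value = 108 ≠ 0.
Test x = 2: value = 90 ≠ 0.
Test x = -2: value = 70 ≠ 0.
Test x = 3: value = 60 ≠ 0.
Test x = -3: value = 0 ✓, so (x + 3) is a factor.
Synthetic division by (x + 3): bring down 1; 1(-3) - 10 = -13; (-13)(-3) + 1 = 40; 40(-3) + 120 = 0 → quotient x^2 - 13x + 40, remainder 0.
Solve the quadratic x^2 - 13x + 40 = 0: discriminant = (-13)^2 - 4(1)(40) = 169 - 160 = 9.
sqrt(9) = 3, so x = (13 ± 3)/2: x = 8 or x = 5.

x = -3, x = 5, x = 8


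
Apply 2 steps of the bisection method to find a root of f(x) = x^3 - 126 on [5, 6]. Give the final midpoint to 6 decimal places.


f(x) = x^3 - 126
f(5) = -1 < 0
f(6) = 90 > 0

Step 1: midpoint = (5.000000 + 6.000000)/2 = 5.500000
  f(5.500000) = 40.375000
  f(mid) > 0, so root is in [5.000000, 5.500000]

Step 2: midpoint = (5.000000 + 5.500000)/2 = 5.250000
  f(5.250000) = 18.703125
  f(mid) > 0, so root is in [5.000000, 5.250000]

midpoint = 5.250000


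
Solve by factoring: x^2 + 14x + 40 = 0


We need two numbers that multiply to 40 and add to 14.
Those numbers are 10 and 4 (since 10 * 4 = 40 and 10 + 4 = 14).
So x^2 + 14x + 40 = (x + 10)(x + 4) = 0
Setting each factor to zero: x = -10 or x = -4

x = -10, x = -4


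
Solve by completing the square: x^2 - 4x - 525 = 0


Start: x^2 - 4x - 525 = 0
Move constant: x^2 - 4x = 525
Half of -4 is -2, squared is 4
Add 4 to both sides: x^2 - 4x + 4 = 529
(x - 2)^2 = 529
x - 2 = ±23
x = 2 + 23 = 25 or x = 2 - 23 = -21

x = -21, x = 25


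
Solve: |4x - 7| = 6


An absolute value equation |expr| = 6 gives two cases:
Case 1: 4x - 7 = 6
  4x = 13, so x = 13/4
Case 2: 4x - 7 = -6
  4x = 1, so x = 1/4

x = 1/4, x = 13/4


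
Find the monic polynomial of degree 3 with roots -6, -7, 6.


A monic polynomial with roots -6, -7, 6 is:
p(x) = (x + 6)(x + 7)(x - 6)
After multiplying by (x + 6): x + 6
After multiplying by (x + 7): x^2 + 13x + 42
After multiplying by (x - 6): x^3 + 7x^2 - 36x - 252

x^3 + 7x^2 - 36x - 252


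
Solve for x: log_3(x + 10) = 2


Convert to exponential form: x + 10 = 3^2 = 9
x = 9 - 10 = -1
Check: log_3(-1 + 10) = log_3(9) = log_3(9) = 2 ✓

x = -1


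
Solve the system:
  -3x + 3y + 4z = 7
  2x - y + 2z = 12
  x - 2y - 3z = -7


Using Cramer's rule. Expand each determinant along the first row.
D  = (-3)*[(-1)*(-3) - 2*(-2)] - 3*[2*(-3) - 2*1] + 4*[2*(-2) - (-1)*1]
  = (-3)*(7) - 3*(-8) + 4*(-3) = -9
Dx = 7*[(-1)*(-3) - 2*(-2)] - 3*[12*(-3) - 2*(-7)] + 4*[12*(-2) - (-1)*(-7)]
  = 7*(7) - 3*(-22) + 4*(-31) = -9
Dy = (-3)*[12*(-3) - 2*(-7)] - 7*[2*(-3) - 2*1] + 4*[2*(-7) - 12*1]
  = (-3)*(-22) - 7*(-8) + 4*(-26) = 18
Dz = (-3)*[(-1)*(-7) - 12*(-2)] - 3*[2*(-7) - 12*1] + 7*[2*(-2) - (-1)*1]
  = (-3)*(31) - 3*(-26) + 7*(-3) = -36
x = Dx/D = -9/-9 = 1, y = Dy/D = 18/-9 = -2, z = Dz/D = -36/-9 = 4
Check eq1: (-3)(1) + (3)(-2) + (4)(4) = 7 = 7 ✓
Check eq2: (2)(1) + (-1)(-2) + (2)(4) = 12 = 12 ✓
Check eq3: (1)(1) + (-2)(-2) + (-3)(4) = -7 = -7 ✓

x = 1, y = -2, z = 4


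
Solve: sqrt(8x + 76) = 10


Square both sides: 8x + 76 = 10^2 = 100
8x = 100 - 76 = 24
x = 3
Check: sqrt(8*3 + 76) = sqrt(100) = 10 ✓

x = 3


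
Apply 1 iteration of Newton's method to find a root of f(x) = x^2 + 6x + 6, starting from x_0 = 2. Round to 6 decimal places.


Newton's method: x_(n+1) = x_n - f(x_n)/f'(x_n)
f(x) = x^2 + 6x + 6
f'(x) = 2x + 6

Iteration 1:
  f(2.000000) = 22.000000
  f'(2.000000) = 10.000000
  x_1 = 2.000000 - (22.000000)/(10.000000) = -0.200000

x_1 = -0.200000


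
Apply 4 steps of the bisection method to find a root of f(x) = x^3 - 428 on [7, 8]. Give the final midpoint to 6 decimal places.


f(x) = x^3 - 428
f(7) = -85 < 0
f(8) = 84 > 0

Step 1: midpoint = (7.000000 + 8.000000)/2 = 7.500000
  f(7.500000) = -6.125000
  f(mid) < 0, so root is in [7.500000, 8.000000]

Step 2: midpoint = (7.500000 + 8.000000)/2 = 7.750000
  f(7.750000) = 37.484375
  f(mid) > 0, so root is in [7.500000, 7.750000]

Step 3: midpoint = (7.500000 + 7.750000)/2 = 7.625000
  f(7.625000) = 15.322266
  f(mid) > 0, so root is in [7.500000, 7.625000]

Step 4: midpoint = (7.500000 + 7.625000)/2 = 7.562500
  f(7.562500) = 4.510010
  f(mid) > 0, so root is in [7.500000, 7.562500]

midpoint = 7.562500


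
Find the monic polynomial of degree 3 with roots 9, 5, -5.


A monic polynomial with roots 9, 5, -5 is:
p(x) = (x - 9)(x - 5)(x + 5)
After multiplying by (x - 9): x - 9
After multiplying by (x - 5): x^2 - 14x + 45
After multiplying by (x + 5): x^3 - 9x^2 - 25x + 225

x^3 - 9x^2 - 25x + 225


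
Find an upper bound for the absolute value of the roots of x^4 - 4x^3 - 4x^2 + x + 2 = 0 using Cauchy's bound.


Cauchy's bound: all roots r satisfy |r| <= 1 + max(|a_i/a_n|) for i = 0,...,n-1
where a_n is the leading coefficient.

Coefficients: [1, -4, -4, 1, 2]
Leading coefficient a_n = 1
Ratios |a_i/a_n|: 4, 4, 1, 2
Maximum ratio: 4
Cauchy's bound: |r| <= 1 + 4 = 5

Upper bound = 5


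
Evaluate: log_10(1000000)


We need the exponent such that 10^? = 1000000
10^6 = 1000000
Therefore log_10(1000000) = 6

6


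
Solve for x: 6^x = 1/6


Express both sides with the same base.
1/6 = 6^(-1)
Since the bases match: x = -1

x = -1


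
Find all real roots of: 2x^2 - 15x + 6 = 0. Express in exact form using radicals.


Using the quadratic formula: x = (-b ± sqrt(b^2 - 4ac)) / (2a)
Here a = 2, b = -15, c = 6
Discriminant = b^2 - 4ac = (-15)^2 - 4(2)(6) = 225 - 48 = 177
Since discriminant = 177 > 0, there are two real roots.
x = (15 ± sqrt(177)) / 4
Numerically: x ≈ 7.0760 or x ≈ 0.4240

x = (15 + sqrt(177)) / 4 or x = (15 - sqrt(177)) / 4


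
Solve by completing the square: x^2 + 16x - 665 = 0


Start: x^2 + 16x - 665 = 0
Move constant: x^2 + 16x = 665
Half of 16 is 8, squared is 64
Add 64 to both sides: x^2 + 16x + 64 = 729
(x + 8)^2 = 729
x + 8 = ±27
x = -8 + 27 = 19 or x = -8 - 27 = -35

x = -35, x = 19


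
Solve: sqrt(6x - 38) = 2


Square both sides: 6x - 38 = 2^2 = 4
6x = 4 + 38 = 42
x = 7
Check: sqrt(6*7 - 38) = sqrt(4) = 2 ✓

x = 7


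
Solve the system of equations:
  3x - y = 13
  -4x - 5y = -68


Using Cramer's rule:
Determinant D = (3)(-5) - (-4)(-1) = -15 - 4 = -19
Dx = (13)(-5) - (-68)(-1) = -65 - 68 = -133
Dy = (3)(-68) - (-4)(13) = -204 + 52 = -152
x = Dx/D = -133/-19 = 7
y = Dy/D = -152/-19 = 8

x = 7, y = 8


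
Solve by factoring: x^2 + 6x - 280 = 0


We need two numbers that multiply to -280 and add to 6.
Those numbers are 20 and -14 (since 20 * (-14) = -280 and 20 + (-14) = 6).
So x^2 + 6x - 280 = (x + 20)(x - 14) = 0
Setting each factor to zero: x = -20 or x = 14

x = -20, x = 14


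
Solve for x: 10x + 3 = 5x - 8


Starting with: 10x + 3 = 5x - 8
Move all x terms to left: (10 - 5)x = -8 - 3
Simplify: 5x = -11
Divide both sides by 5: x = -11/5

x = -11/5


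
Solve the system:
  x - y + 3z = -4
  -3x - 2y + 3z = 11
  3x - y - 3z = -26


Using Cramer's rule. Expand each determinant along the first row.
D  = 1*[(-2)*(-3) - 3*(-1)] - (-1)*[(-3)*(-3) - 3*3] + 3*[(-3)*(-1) - (-2)*3]
  = 1*(9) - (-1)*(0) + 3*(9) = 36
Dx = (-4)*[(-2)*(-3) - 3*(-1)] - (-1)*[11*(-3) - 3*(-26)] + 3*[11*(-1) - (-2)*(-26)]
  = (-4)*(9) - (-1)*(45) + 3*(-63) = -180
Dy = 1*[11*(-3) - 3*(-26)] - (-4)*[(-3)*(-3) - 3*3] + 3*[(-3)*(-26) - 11*3]
  = 1*(45) - (-4)*(0) + 3*(45) = 180
Dz = 1*[(-2)*(-26) - 11*(-1)] - (-1)*[(-3)*(-26) - 11*3] + (-4)*[(-3)*(-1) - (-2)*3]
  = 1*(63) - (-1)*(45) + (-4)*(9) = 72
x = Dx/D = -180/36 = -5, y = Dy/D = 180/36 = 5, z = Dz/D = 72/36 = 2
Check eq1: (1)(-5) + (-1)(5) + (3)(2) = -4 = -4 ✓
Check eq2: (-3)(-5) + (-2)(5) + (3)(2) = 11 = 11 ✓
Check eq3: (3)(-5) + (-1)(5) + (-3)(2) = -26 = -26 ✓

x = -5, y = 5, z = 2


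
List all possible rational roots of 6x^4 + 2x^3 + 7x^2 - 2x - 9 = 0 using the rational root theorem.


Rational root theorem: possible roots are ±p/q where:
  p divides the constant term (-9): p ∈ {1, 3, 9}
  q divides the leading coefficient (6): q ∈ {1, 2, 3, 6}

All possible rational roots: -9, -9/2, -3, -3/2, -1, -1/2, -1/3, -1/6, 1/6, 1/3, 1/2, 1, 3/2, 3, 9/2, 9

-9, -9/2, -3, -3/2, -1, -1/2, -1/3, -1/6, 1/6, 1/3, 1/2, 1, 3/2, 3, 9/2, 9


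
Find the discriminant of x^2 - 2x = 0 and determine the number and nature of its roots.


For ax^2 + bx + c = 0, discriminant D = b^2 - 4ac
Here a = 1, b = -2, c = 0
D = (-2)^2 - 4(1)(0) = 4 - 0 = 4

D = 4 > 0 and is a perfect square (sqrt = 2)
The equation has 2 distinct real rational roots.

Discriminant = 4, 2 distinct real rational roots


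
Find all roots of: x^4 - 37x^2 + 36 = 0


Let p(x) = x^4 - 37x^2 + 36. By the rational root theorem (leading coefficient 1), any rational root is an integer divisor of 36: try ±1, ±2, ... in turn.
Test x = 1: value = 0 ✓, so (x - 1) is a factor.
Synthetic division by (x - 1): bring down 1; 1(1) + 0 = 1; 1(1) - 37 = -36; (-36)(1) + 0 = -36; (-36)(1) + 36 = 0 → quotient x^3 + x^2 - 36x - 36, remainder 0.
Continue with the quotient x^3 + x^2 - 36x - 36 (candidates must divide 36; re-test x = 1 first in case it repeats).
Test x = 1: value = -70 ≠ 0.
Test x = -1: value = 0 ✓, so (x + 1) is a factor.
Synthetic division by (x + 1): bring down 1; 1(-1) + 1 = 0; 0(-1) - 36 = -36; (-36)(-1) - 36 = 0 → quotient x^2 - 36, remainder 0.
Solve the quadratic x^2 - 36 = 0: discriminant = 0^2 - 4(1)(-36) = 0 + 144 = 144.
sqrt(144) = 12, so x = (0 ± 12)/2: x = 6 or x = -6.
Collecting all roots found:

x = -6, x = -1, x = 1, x = 6


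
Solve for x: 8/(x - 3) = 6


Multiply both sides by (x - 3): 8 = 6(x - 3)
Distribute: 8 = 6x - 18
6x = 8 + 18 = 26
x = 13/3

x = 13/3


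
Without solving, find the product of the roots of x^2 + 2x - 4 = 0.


By Vieta's formulas for ax^2 + bx + c = 0:
  Sum of roots = -b/a
  Product of roots = c/a

Here a = 1, b = 2, c = -4
Sum = -(2)/1 = -2
Product = -4/1 = -4

Product = -4


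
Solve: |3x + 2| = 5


An absolute value equation |expr| = 5 gives two cases:
Case 1: 3x + 2 = 5
  3x = 3, so x = 1
Case 2: 3x + 2 = -5
  3x = -7, so x = -7/3

x = -7/3, x = 1


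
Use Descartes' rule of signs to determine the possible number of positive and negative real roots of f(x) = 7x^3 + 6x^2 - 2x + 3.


Descartes' rule of signs:

For positive roots, count sign changes in f(x) = 7x^3 + 6x^2 - 2x + 3:
Signs of coefficients: +, +, -, +
Number of sign changes: 2
Possible positive real roots: 2, 0

For negative roots, examine f(-x) = -7x^3 + 6x^2 + 2x + 3:
Signs of coefficients: -, +, +, +
Number of sign changes: 1
Possible negative real roots: 1

Positive roots: 2 or 0; Negative roots: 1


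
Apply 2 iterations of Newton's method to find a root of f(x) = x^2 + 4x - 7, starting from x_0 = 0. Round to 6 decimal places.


Newton's method: x_(n+1) = x_n - f(x_n)/f'(x_n)
f(x) = x^2 + 4x - 7
f'(x) = 2x + 4

Iteration 1:
  f(0.000000) = -7.000000
  f'(0.000000) = 4.000000
  x_1 = 0.000000 - (-7.000000)/(4.000000) = 1.750000

Iteration 2:
  f(1.750000) = 3.062500
  f'(1.750000) = 7.500000
  x_2 = 1.750000 - (3.062500)/(7.500000) = 1.341667

x_2 = 1.341667


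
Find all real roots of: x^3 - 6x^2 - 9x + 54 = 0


Let p(x) = x^3 - 6x^2 - 9x + 54. By the rational root theorem (leading coefficient 1), any rational root is an integer divisor of 54: try ±1, ±2, ... in turn.
Test x = 1: value = 40 ≠ 0.
Test x = -1: value = 56 ≠ 0.
Test x = 2: value = 20 ≠ 0.
Test x = -2: value = 40 ≠ 0.
Test x = 3: value = 0 ✓, so (x - 3) is a factor.
Synthetic division by (x - 3): bring down 1; 1(3) - 6 = -3; (-3)(3) - 9 = -18; (-18)(3) + 54 = 0 → quotient x^2 - 3x - 18, remainder 0.
Solve the quadratic x^2 - 3x - 18 = 0: discriminant = (-3)^2 - 4(1)(-18) = 9 + 72 = 81.
sqrt(81) = 9, so x = (3 ± 9)/2: x = 6 or x = -3.

x = -3, x = 3, x = 6


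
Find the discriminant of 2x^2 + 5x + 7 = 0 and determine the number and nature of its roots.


For ax^2 + bx + c = 0, discriminant D = b^2 - 4ac
Here a = 2, b = 5, c = 7
D = (5)^2 - 4(2)(7) = 25 - 56 = -31

D = -31 < 0
The equation has no real roots (2 complex conjugate roots).

Discriminant = -31, no real roots (2 complex conjugate roots)


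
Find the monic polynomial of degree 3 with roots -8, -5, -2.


A monic polynomial with roots -8, -5, -2 is:
p(x) = (x + 8)(x + 5)(x + 2)
After multiplying by (x + 8): x + 8
After multiplying by (x + 5): x^2 + 13x + 40
After multiplying by (x + 2): x^3 + 15x^2 + 66x + 80

x^3 + 15x^2 + 66x + 80


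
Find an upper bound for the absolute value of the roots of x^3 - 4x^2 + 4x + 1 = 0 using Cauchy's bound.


Cauchy's bound: all roots r satisfy |r| <= 1 + max(|a_i/a_n|) for i = 0,...,n-1
where a_n is the leading coefficient.

Coefficients: [1, -4, 4, 1]
Leading coefficient a_n = 1
Ratios |a_i/a_n|: 4, 4, 1
Maximum ratio: 4
Cauchy's bound: |r| <= 1 + 4 = 5

Upper bound = 5


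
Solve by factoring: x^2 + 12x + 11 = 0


We need two numbers that multiply to 11 and add to 12.
Those numbers are 11 and 1 (since 11 * 1 = 11 and 11 + 1 = 12).
So x^2 + 12x + 11 = (x + 11)(x + 1) = 0
Setting each factor to zero: x = -11 or x = -1

x = -11, x = -1


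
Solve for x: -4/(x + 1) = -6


Multiply both sides by (x + 1): -4 = -6(x + 1)
Distribute: -4 = -6x - 6
-6x = -4 + 6 = 2
x = -1/3

x = -1/3


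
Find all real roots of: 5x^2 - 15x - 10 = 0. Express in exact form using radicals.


Using the quadratic formula: x = (-b ± sqrt(b^2 - 4ac)) / (2a)
Here a = 5, b = -15, c = -10
Discriminant = b^2 - 4ac = (-15)^2 - 4(5)(-10) = 225 + 200 = 425
Since discriminant = 425 > 0, there are two real roots.
x = (15 ± 5*sqrt(17)) / 10
Simplifying: x = (3 ± sqrt(17)) / 2
Numerically: x ≈ 3.5616 or x ≈ -0.5616

x = (3 + sqrt(17)) / 2 or x = (3 - sqrt(17)) / 2


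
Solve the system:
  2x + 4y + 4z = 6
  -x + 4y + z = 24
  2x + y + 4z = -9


Using Cramer's rule. Expand each determinant along the first row.
D  = 2*[4*4 - 1*1] - 4*[(-1)*4 - 1*2] + 4*[(-1)*1 - 4*2]
  = 2*(15) - 4*(-6) + 4*(-9) = 18
Dx = 6*[4*4 - 1*1] - 4*[24*4 - 1*(-9)] + 4*[24*1 - 4*(-9)]
  = 6*(15) - 4*(105) + 4*(60) = -90
Dy = 2*[24*4 - 1*(-9)] - 6*[(-1)*4 - 1*2] + 4*[(-1)*(-9) - 24*2]
  = 2*(105) - 6*(-6) + 4*(-39) = 90
Dz = 2*[4*(-9) - 24*1] - 4*[(-1)*(-9) - 24*2] + 6*[(-1)*1 - 4*2]
  = 2*(-60) - 4*(-39) + 6*(-9) = -18
x = Dx/D = -90/18 = -5, y = Dy/D = 90/18 = 5, z = Dz/D = -18/18 = -1
Check eq1: (2)(-5) + (4)(5) + (4)(-1) = 6 = 6 ✓
Check eq2: (-1)(-5) + (4)(5) + (1)(-1) = 24 = 24 ✓
Check eq3: (2)(-5) + (1)(5) + (4)(-1) = -9 = -9 ✓

x = -5, y = 5, z = -1


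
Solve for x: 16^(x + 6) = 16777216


Express both sides with the same base.
16777216 = 16^6
Since the bases match, equate exponents: x + 6 = 6
So x = 6 - (6) = 0

x = 0


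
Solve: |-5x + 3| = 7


An absolute value equation |expr| = 7 gives two cases:
Case 1: -5x + 3 = 7
  -5x = 4, so x = -4/5
Case 2: -5x + 3 = -7
  -5x = -10, so x = 2

x = -4/5, x = 2


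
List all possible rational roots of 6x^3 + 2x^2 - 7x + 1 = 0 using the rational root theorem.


Rational root theorem: possible roots are ±p/q where:
  p divides the constant term (1): p ∈ {1}
  q divides the leading coefficient (6): q ∈ {1, 2, 3, 6}

All possible rational roots: -1, -1/2, -1/3, -1/6, 1/6, 1/3, 1/2, 1

-1, -1/2, -1/3, -1/6, 1/6, 1/3, 1/2, 1


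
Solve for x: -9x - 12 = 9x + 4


Starting with: -9x - 12 = 9x + 4
Move all x terms to left: (-9 - 9)x = 4 + 12
Simplify: -18x = 16
Divide both sides by -18: x = -8/9

x = -8/9


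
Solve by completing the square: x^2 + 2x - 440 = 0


Start: x^2 + 2x - 440 = 0
Move constant: x^2 + 2x = 440
Half of 2 is 1, squared is 1
Add 1 to both sides: x^2 + 2x + 1 = 441
(x + 1)^2 = 441
x + 1 = ±21
x = -1 + 21 = 20 or x = -1 - 21 = -22

x = -22, x = 20


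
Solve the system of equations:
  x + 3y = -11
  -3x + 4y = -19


Using Cramer's rule:
Determinant D = (1)(4) - (-3)(3) = 4 + 9 = 13
Dx = (-11)(4) - (-19)(3) = -44 + 57 = 13
Dy = (1)(-19) - (-3)(-11) = -19 - 33 = -52
x = Dx/D = 13/13 = 1
y = Dy/D = -52/13 = -4

x = 1, y = -4


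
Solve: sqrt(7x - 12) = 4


Square both sides: 7x - 12 = 4^2 = 16
7x = 16 + 12 = 28
x = 4
Check: sqrt(7*4 - 12) = sqrt(16) = 4 ✓

x = 4


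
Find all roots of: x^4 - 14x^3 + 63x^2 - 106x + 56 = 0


Let p(x) = x^4 - 14x^3 + 63x^2 - 106x + 56. By the rational root theorem (leading coefficient 1), any rational root is an integer divisor of 56: try ±1, ±2, ... in turn.
Test x = 1: value = 0 ✓, so (x - 1) is a factor.
Synthetic division by (x - 1): bring down 1; 1(1) - 14 = -13; (-13)(1) + 63 = 50; 50(1) - 106 = -56; (-56)(1) + 56 = 0 → quotient x^3 - 13x^2 + 50x - 56, remainder 0.
Continue with the quotient x^3 - 13x^2 + 50x - 56 (candidates must divide 56; re-test x = 1 first in case it repeats).
Test x = 1: value = -18 ≠ 0.
Test x = -1: value = -120 ≠ 0.
Test x = 2: value = 0 ✓, so (x - 2) is a factor.
Synthetic division by (x - 2): bring down 1; 1(2) - 13 = -11; (-11)(2) + 50 = 28; 28(2) - 56 = 0 → quotient x^2 - 11x + 28, remainder 0.
Solve the quadratic x^2 - 11x + 28 = 0: discriminant = (-11)^2 - 4(1)(28) = 121 - 112 = 9.
sqrt(9) = 3, so x = (11 ± 3)/2: x = 7 or x = 4.
Collecting all roots found:

x = 1, x = 2, x = 4, x = 7


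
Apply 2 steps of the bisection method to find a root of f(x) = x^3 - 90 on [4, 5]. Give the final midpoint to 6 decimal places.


f(x) = x^3 - 90
f(4) = -26 < 0
f(5) = 35 > 0

Step 1: midpoint = (4.000000 + 5.000000)/2 = 4.500000
  f(4.500000) = 1.125000
  f(mid) > 0, so root is in [4.000000, 4.500000]

Step 2: midpoint = (4.000000 + 4.500000)/2 = 4.250000
  f(4.250000) = -13.234375
  f(mid) < 0, so root is in [4.250000, 4.500000]

midpoint = 4.250000


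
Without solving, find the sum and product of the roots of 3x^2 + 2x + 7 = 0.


By Vieta's formulas for ax^2 + bx + c = 0:
  Sum of roots = -b/a
  Product of roots = c/a

Here a = 3, b = 2, c = 7
Sum = -(2)/3 = -2/3
Product = 7/3 = 7/3

Sum = -2/3, Product = 7/3


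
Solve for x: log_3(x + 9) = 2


Convert to exponential form: x + 9 = 3^2 = 9
x = 9 - 9 = 0
Check: log_3(0 + 9) = log_3(9) = log_3(9) = 2 ✓

x = 0


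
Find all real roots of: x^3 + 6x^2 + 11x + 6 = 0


Let p(x) = x^3 + 6x^2 + 11x + 6. By the rational root theorem (leading coefficient 1), any rational root is an integer divisor of 6: try ±1, ±2, ... in turn.
Test x = 1: value = 24 ≠ 0.
Test x = -1: value = 0 ✓, so (x + 1) is a factor.
Synthetic division by (x + 1): bring down 1; 1(-1) + 6 = 5; 5(-1) + 11 = 6; 6(-1) + 6 = 0 → quotient x^2 + 5x + 6, remainder 0.
Solve the quadratic x^2 + 5x + 6 = 0: discriminant = 5^2 - 4(1)(6) = 25 - 24 = 1.
sqrt(1) = 1, so x = (-5 ± 1)/2: x = -2 or x = -3.

x = -3, x = -2, x = -1


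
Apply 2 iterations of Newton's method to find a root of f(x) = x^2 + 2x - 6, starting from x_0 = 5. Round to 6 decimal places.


Newton's method: x_(n+1) = x_n - f(x_n)/f'(x_n)
f(x) = x^2 + 2x - 6
f'(x) = 2x + 2

Iteration 1:
  f(5.000000) = 29.000000
  f'(5.000000) = 12.000000
  x_1 = 5.000000 - (29.000000)/(12.000000) = 2.583333

Iteration 2:
  f(2.583333) = 5.840278
  f'(2.583333) = 7.166667
  x_2 = 2.583333 - (5.840278)/(7.166667) = 1.768411

x_2 = 1.768411


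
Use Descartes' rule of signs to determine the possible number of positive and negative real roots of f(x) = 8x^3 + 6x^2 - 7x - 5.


Descartes' rule of signs:

For positive roots, count sign changes in f(x) = 8x^3 + 6x^2 - 7x - 5:
Signs of coefficients: +, +, -, -
Number of sign changes: 1
Possible positive real roots: 1

For negative roots, examine f(-x) = -8x^3 + 6x^2 + 7x - 5:
Signs of coefficients: -, +, +, -
Number of sign changes: 2
Possible negative real roots: 2, 0

Positive roots: 1; Negative roots: 2 or 0


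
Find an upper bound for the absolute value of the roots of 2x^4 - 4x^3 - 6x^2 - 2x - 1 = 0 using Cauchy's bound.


Cauchy's bound: all roots r satisfy |r| <= 1 + max(|a_i/a_n|) for i = 0,...,n-1
where a_n is the leading coefficient.

Coefficients: [2, -4, -6, -2, -1]
Leading coefficient a_n = 2
Ratios |a_i/a_n|: 2, 3, 1, 1/2
Maximum ratio: 3
Cauchy's bound: |r| <= 1 + 3 = 4

Upper bound = 4


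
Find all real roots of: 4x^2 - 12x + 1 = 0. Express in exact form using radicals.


Using the quadratic formula: x = (-b ± sqrt(b^2 - 4ac)) / (2a)
Here a = 4, b = -12, c = 1
Discriminant = b^2 - 4ac = (-12)^2 - 4(4)(1) = 144 - 16 = 128
Since discriminant = 128 > 0, there are two real roots.
x = (12 ± 8*sqrt(2)) / 8
Simplifying: x = (3 ± 2*sqrt(2)) / 2
Numerically: x ≈ 2.9142 or x ≈ 0.0858

x = (3 + 2*sqrt(2)) / 2 or x = (3 - 2*sqrt(2)) / 2


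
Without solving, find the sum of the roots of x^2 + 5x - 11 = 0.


By Vieta's formulas for ax^2 + bx + c = 0:
  Sum of roots = -b/a
  Product of roots = c/a

Here a = 1, b = 5, c = -11
Sum = -(5)/1 = -5
Product = -11/1 = -11

Sum = -5


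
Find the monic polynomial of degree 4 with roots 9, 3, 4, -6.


A monic polynomial with roots 9, 3, 4, -6 is:
p(x) = (x - 9)(x - 3)(x - 4)(x + 6)
After multiplying by (x - 9): x - 9
After multiplying by (x - 3): x^2 - 12x + 27
After multiplying by (x - 4): x^3 - 16x^2 + 75x - 108
After multiplying by (x + 6): x^4 - 10x^3 - 21x^2 + 342x - 648

x^4 - 10x^3 - 21x^2 + 342x - 648


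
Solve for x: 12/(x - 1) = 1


Multiply both sides by (x - 1): 12 = 1(x - 1)
Distribute: 12 = x - 1
x = 12 + 1 = 13
x = 13

x = 13


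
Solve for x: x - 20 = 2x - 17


Starting with: x - 20 = 2x - 17
Move all x terms to left: (1 - 2)x = -17 + 20
Simplify: -x = 3
Divide both sides by -1: x = -3

x = -3


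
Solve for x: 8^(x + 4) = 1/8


Express both sides with the same base.
1/8 = 8^(-1)
Since the bases match, equate exponents: x + 4 = -1
So x = -1 - (4) = -5

x = -5


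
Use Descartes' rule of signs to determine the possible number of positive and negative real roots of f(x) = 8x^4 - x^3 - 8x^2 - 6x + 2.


Descartes' rule of signs:

For positive roots, count sign changes in f(x) = 8x^4 - x^3 - 8x^2 - 6x + 2:
Signs of coefficients: +, -, -, -, +
Number of sign changes: 2
Possible positive real roots: 2, 0

For negative roots, examine f(-x) = 8x^4 + x^3 - 8x^2 + 6x + 2:
Signs of coefficients: +, +, -, +, +
Number of sign changes: 2
Possible negative real roots: 2, 0

Positive roots: 2 or 0; Negative roots: 2 or 0
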